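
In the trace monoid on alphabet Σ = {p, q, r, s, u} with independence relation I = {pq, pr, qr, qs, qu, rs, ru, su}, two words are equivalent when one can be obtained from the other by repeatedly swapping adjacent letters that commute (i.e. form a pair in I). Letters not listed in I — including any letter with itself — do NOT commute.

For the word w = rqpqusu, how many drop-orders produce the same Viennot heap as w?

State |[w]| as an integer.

315

drop 0:r onto floor
drop 1:q onto floor
drop 2:p onto floor
drop 3:q onto {1:q}
drop 4:u onto {2:p}
drop 5:s onto {2:p}
drop 6:u onto {4:u}
ground layer = {0:r, 1:q, 2:p}
drop-orders for the pieces not yet dropped (sum over which currently-grounded one goes next):
  1 to go: {0} 1  {3} 1  {5} 1  {6} 1
  2 to go: {0,3} 2  {0,5} 2  {0,6} 2  {1,3} 1  {3,5} 2  {3,6} 2  {4,6} 1  {5,6} 2
  3 to go: {0,1,3} 3  {0,3,5} 6  {0,3,6} 6  {0,4,6} 3  {0,5,6} 6  {1,3,5} 3  {1,3,6} 3  {3,4,6} 3  {3,5,6} 6  {4,5,6} 3
  4 to go: {0,1,3,5} 12  {0,1,3,6} 12  {0,3,4,6} 12  {0,3,5,6} 24  {0,4,5,6} 12  {1,3,4,6} 6  {1,3,5,6} 12  {2,4,5,6} 3  {3,4,5,6} 12
  5 to go: {0,1,3,4,6} 30  {0,1,3,5,6} 60  {0,2,4,5,6} 15  {0,3,4,5,6} 60  {1,3,4,5,6} 30  {2,3,4,5,6} 15
  if 0:r drops first: 45 orders
  if 1:q drops first: 90 orders
  if 2:p drops first: 180 orders
heap linearizations: 315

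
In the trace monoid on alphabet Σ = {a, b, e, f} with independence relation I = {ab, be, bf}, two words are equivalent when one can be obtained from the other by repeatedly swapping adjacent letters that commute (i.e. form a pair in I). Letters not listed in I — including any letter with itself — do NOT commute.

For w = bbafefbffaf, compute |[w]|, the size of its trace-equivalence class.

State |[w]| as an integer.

0(b) covers ∅
1(b) covers 0:b
2(a) covers ∅
3(f) covers 2:a
4(e) covers 3:f
5(f) covers 4:e
6(b) covers 1:b
7(f) covers 5:f
8(f) covers 7:f
9(a) covers 8:f
10(f) covers 9:a
floor of heap: 0:b, 2:a
completions by unplaced set U, small U first (add the entries for U minus each lowest piece of U):
  |U|=1: {6}:1  {10}:1
  |U|=2: {1,6}:1  {6,10}:2  {9,10}:1
  |U|=3: {0,1,6}:1  {1,6,10}:3  {6,9,10}:3  {8,9,10}:1
  |U|=4: {0,1,6,10}:4  {1,6,9,10}:6  {6,8,9,10}:4  {7,8,9,10}:1
  |U|=5: {0,1,6,9,10}:10  {1,6,8,9,10}:10  {5,7,8,9,10}:1  {6,7,8,9,10}:5
  |U|=6: {0,1,6,8,9,10}:20  {1,6,7,8,9,10}:15  {4,5,7,8,9,10}:1  {5,6,7,8,9,10}:6
  |U|=7: {0,1,6,7,8,9,10}:35  {1,5,6,7,8,9,10}:21  {3,4,5,7,8,9,10}:1  {4,5,6,7,8,9,10}:7
  |U|=8: {0,1,5,6,7,8,9,10}:56  {1,4,5,6,7,8,9,10}:28  {2,3,4,5,7,8,9,10}:1  {3,4,5,6,7,8,9,10}:8
  |U|=9: {0,1,4,5,6,7,8,9,10}:84  {1,3,4,5,6,7,8,9,10}:36  {2,3,4,5,6,7,8,9,10}:9
  start at 0(b): 45
  start at 2(a): 120
sum over floor = 165

165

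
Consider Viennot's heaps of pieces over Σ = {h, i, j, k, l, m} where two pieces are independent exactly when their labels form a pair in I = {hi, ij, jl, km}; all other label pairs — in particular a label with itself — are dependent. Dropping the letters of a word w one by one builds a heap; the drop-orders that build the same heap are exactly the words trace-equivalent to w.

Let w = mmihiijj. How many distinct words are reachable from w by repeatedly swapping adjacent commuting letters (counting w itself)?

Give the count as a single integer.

20

0(m) covers ∅
1(m) covers 0:m
2(i) covers 1:m
3(h) covers 1:m
4(i) covers 2:i
5(i) covers 4:i
6(j) covers 3:h
7(j) covers 6:j
floor of heap: 0:m
completions by unplaced set U, small U first (add the entries for U minus each lowest piece of U):
  |U|=1: {5}:1  {7}:1
  |U|=2: {4,5}:1  {5,7}:2  {6,7}:1
  |U|=3: {2,4,5}:1  {3,6,7}:1  {4,5,7}:3  {5,6,7}:3
  |U|=4: {2,4,5,7}:4  {3,5,6,7}:4  {4,5,6,7}:6
  |U|=5: {2,4,5,6,7}:10  {3,4,5,6,7}:10
  |U|=6: {2,3,4,5,6,7}:20
  start at 0(m): 20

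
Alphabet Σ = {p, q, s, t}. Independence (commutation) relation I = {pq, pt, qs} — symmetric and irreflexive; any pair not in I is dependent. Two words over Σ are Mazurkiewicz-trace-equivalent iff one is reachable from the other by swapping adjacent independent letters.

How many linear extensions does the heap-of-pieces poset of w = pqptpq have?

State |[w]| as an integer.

20

piece 0:p — minimal
piece 1:q — minimal
piece 2:p rests on {0:p}
piece 3:t rests on {1:q}
piece 4:p rests on {2:p}
piece 5:q rests on {3:t}
minimal pieces: {0:p, 1:q}
ways to finish when only these pieces remain (= sum over removing one remaining piece with nothing left below it):
  1 left: {4}→1  {5}→1
  2 left: {2,4}→1  {3,5}→1  {4,5}→2
  3 left: {0,2,4}→1  {1,3,5}→1  {2,4,5}→3  {3,4,5}→3
  4 left: {0,2,4,5}→4  {1,3,4,5}→4  {2,3,4,5}→6
  placing 0:p first → 10 extensions
  placing 1:q first → 10 extensions
total linear extensions = 20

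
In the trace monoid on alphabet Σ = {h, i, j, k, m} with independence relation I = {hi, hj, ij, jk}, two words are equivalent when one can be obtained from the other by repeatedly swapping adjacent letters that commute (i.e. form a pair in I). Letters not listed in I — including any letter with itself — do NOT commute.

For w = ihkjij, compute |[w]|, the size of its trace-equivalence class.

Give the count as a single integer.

drop 0:i onto floor
drop 1:h onto floor
drop 2:k onto {0:i, 1:h}
drop 3:j onto floor
drop 4:i onto {2:k}
drop 5:j onto {3:j}
ground layer = {0:i, 1:h, 3:j}
drop-orders for the pieces not yet dropped (sum over which currently-grounded one goes next):
  1 to go: {4} 1  {5} 1
  2 to go: {2,4} 1  {3,5} 1  {4,5} 2
  3 to go: {0,2,4} 1  {1,2,4} 1  {2,4,5} 3  {3,4,5} 3
  4 to go: {0,1,2,4} 2  {0,2,4,5} 4  {1,2,4,5} 4  {2,3,4,5} 6
  if 0:i drops first: 10 orders
  if 1:h drops first: 10 orders
  if 3:j drops first: 10 orders
heap linearizations: 30

30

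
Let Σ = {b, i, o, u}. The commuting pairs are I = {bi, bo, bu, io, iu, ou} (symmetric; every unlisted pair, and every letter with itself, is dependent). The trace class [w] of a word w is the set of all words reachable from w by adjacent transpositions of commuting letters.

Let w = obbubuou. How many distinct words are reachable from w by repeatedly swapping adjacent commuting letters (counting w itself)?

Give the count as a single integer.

drop 0:o onto floor
drop 1:b onto floor
drop 2:b onto {1:b}
drop 3:u onto floor
drop 4:b onto {2:b}
drop 5:u onto {3:u}
drop 6:o onto {0:o}
drop 7:u onto {5:u}
ground layer = {0:o, 1:b, 3:u}
drop-orders for the pieces not yet dropped (sum over which currently-grounded one goes next):
  1 to go: {4} 1  {6} 1  {7} 1
  2 to go: {0,6} 1  {2,4} 1  {4,6} 2  {4,7} 2  {5,7} 1  {6,7} 2
  3 to go: {0,4,6} 3  {0,6,7} 3  {1,2,4} 1  {2,4,6} 3  {2,4,7} 3  {3,5,7} 1  {4,5,7} 3  {4,6,7} 6  {5,6,7} 3
  4 to go: {0,2,4,6} 6  {0,4,6,7} 12  {0,5,6,7} 6  {1,2,4,6} 4  {1,2,4,7} 4  {2,4,5,7} 6  {2,4,6,7} 12  {3,4,5,7} 4  {3,5,6,7} 4  {4,5,6,7} 12
  5 to go: {0,1,2,4,6} 10  {0,2,4,6,7} 30  {0,3,5,6,7} 10  {0,4,5,6,7} 30  {1,2,4,5,7} 10  {1,2,4,6,7} 20  {2,3,4,5,7} 10  {2,4,5,6,7} 30  {3,4,5,6,7} 20
  6 to go: {0,1,2,4,6,7} 60  {0,2,4,5,6,7} 90  {0,3,4,5,6,7} 60  {1,2,3,4,5,7} 20  {1,2,4,5,6,7} 60  {2,3,4,5,6,7} 60
  if 0:o drops first: 140 orders
  if 1:b drops first: 210 orders
  if 3:u drops first: 210 orders
heap linearizations: 560

560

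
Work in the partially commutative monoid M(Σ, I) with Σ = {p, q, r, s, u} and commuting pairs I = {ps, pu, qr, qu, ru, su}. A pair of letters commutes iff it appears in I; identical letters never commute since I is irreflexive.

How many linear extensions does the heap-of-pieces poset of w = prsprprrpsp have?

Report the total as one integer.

6

#0=p has no predecessor
#1=r depends on [0:p]
#2=s depends on [1:r]
#3=p depends on [1:r]
#4=r depends on [2:s, 3:p]
#5=p depends on [4:r]
#6=r depends on [5:p]
#7=r depends on [6:r]
#8=p depends on [7:r]
#9=s depends on [7:r]
#10=p depends on [8:p]
sources: [0:p]
N(rest) = Σ N(rest − s) over sources s of rest; N(one piece) = 1:
  size 1 → [9]=1  [10]=1
  size 2 → [8,10]=1  [9,10]=2
  size 3 → [8,9,10]=3
  size 4 → [7,8,9,10]=3
  size 5 → [6,7,8,9,10]=3
  size 6 → [5,6,7,8,9,10]=3
  size 7 → [4,5,6,7,8,9,10]=3
  size 8 → [2,4,5,6,7,8,9,10]=3  [3,4,5,6,7,8,9,10]=3
  size 9 → [2,3,4,5,6,7,8,9,10]=6
  first=0(p) contributes 6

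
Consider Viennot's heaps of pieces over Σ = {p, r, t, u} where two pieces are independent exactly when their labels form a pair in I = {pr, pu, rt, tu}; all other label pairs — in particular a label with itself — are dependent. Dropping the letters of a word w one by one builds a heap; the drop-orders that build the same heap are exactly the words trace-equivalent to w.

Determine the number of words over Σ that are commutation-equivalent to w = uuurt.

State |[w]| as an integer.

5

piece 0:u — minimal
piece 1:u rests on {0:u}
piece 2:u rests on {1:u}
piece 3:r rests on {2:u}
piece 4:t — minimal
minimal pieces: {0:u, 4:t}
ways to finish when only these pieces remain (= sum over removing one remaining piece with nothing left below it):
  1 left: {3}→1  {4}→1
  2 left: {2,3}→1  {3,4}→2
  3 left: {1,2,3}→1  {2,3,4}→3
  placing 0:u first → 4 extensions
  placing 4:t first → 1 extensions
total linear extensions = 5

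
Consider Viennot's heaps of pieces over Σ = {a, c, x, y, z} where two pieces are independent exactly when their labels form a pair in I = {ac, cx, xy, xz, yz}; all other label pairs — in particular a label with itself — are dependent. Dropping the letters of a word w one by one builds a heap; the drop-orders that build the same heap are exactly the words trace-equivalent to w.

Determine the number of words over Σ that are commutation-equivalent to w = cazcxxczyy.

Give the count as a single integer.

192

0(c) covers ∅
1(a) covers ∅
2(z) covers 0:c, 1:a
3(c) covers 2:z
4(x) covers 1:a
5(x) covers 4:x
6(c) covers 3:c
7(z) covers 6:c
8(y) covers 6:c
9(y) covers 8:y
floor of heap: 0:c, 1:a
completions by unplaced set U, small U first (add the entries for U minus each lowest piece of U):
  |U|=1: {5}:1  {7}:1  {9}:1
  |U|=2: {4,5}:1  {5,7}:2  {5,9}:2  {7,9}:2  {8,9}:1
  |U|=3: {4,5,7}:3  {4,5,9}:3  {5,7,9}:6  {5,8,9}:3  {7,8,9}:3
  |U|=4: {4,5,7,9}:12  {4,5,8,9}:6  {5,7,8,9}:12  {6,7,8,9}:3
  |U|=5: {3,6,7,8,9}:3  {4,5,7,8,9}:30  {5,6,7,8,9}:15
  |U|=6: {2,3,6,7,8,9}:3  {3,5,6,7,8,9}:18  {4,5,6,7,8,9}:45
  |U|=7: {0,2,3,6,7,8,9}:3  {2,3,5,6,7,8,9}:21  {3,4,5,6,7,8,9}:63
  |U|=8: {0,2,3,5,6,7,8,9}:24  {2,3,4,5,6,7,8,9}:84
  start at 0(c): 84
  start at 1(a): 108
sum over floor = 192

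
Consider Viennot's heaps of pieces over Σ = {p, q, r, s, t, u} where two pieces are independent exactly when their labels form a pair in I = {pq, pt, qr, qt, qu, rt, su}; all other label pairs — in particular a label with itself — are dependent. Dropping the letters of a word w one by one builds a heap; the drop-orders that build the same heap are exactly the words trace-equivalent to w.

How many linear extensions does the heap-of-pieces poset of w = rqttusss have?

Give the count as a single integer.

51

#0=r has no predecessor
#1=q has no predecessor
#2=t has no predecessor
#3=t depends on [2:t]
#4=u depends on [0:r, 3:t]
#5=s depends on [0:r, 1:q, 3:t]
#6=s depends on [5:s]
#7=s depends on [6:s]
sources: [0:r, 1:q, 2:t]
N(rest) = Σ N(rest − s) over sources s of rest; N(one piece) = 1:
  size 1 → [4]=1  [7]=1
  size 2 → [4,7]=2  [6,7]=1
  size 3 → [4,6,7]=3  [5,6,7]=1
  size 4 → [1,5,6,7]=1  [4,5,6,7]=4
  size 5 → [0,4,5,6,7]=4  [1,4,5,6,7]=5  [3,4,5,6,7]=4
  size 6 → [0,1,4,5,6,7]=9  [0,3,4,5,6,7]=8  [1,3,4,5,6,7]=9  [2,3,4,5,6,7]=4
  first=0(r) contributes 13
  first=1(q) contributes 12
  first=2(t) contributes 26
|[w]| = 51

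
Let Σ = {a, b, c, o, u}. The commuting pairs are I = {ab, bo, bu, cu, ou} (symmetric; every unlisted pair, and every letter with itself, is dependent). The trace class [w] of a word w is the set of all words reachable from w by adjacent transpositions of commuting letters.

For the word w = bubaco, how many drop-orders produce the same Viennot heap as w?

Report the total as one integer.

drop 0:b onto floor
drop 1:u onto floor
drop 2:b onto {0:b}
drop 3:a onto {1:u}
drop 4:c onto {2:b, 3:a}
drop 5:o onto {4:c}
ground layer = {0:b, 1:u}
drop-orders for the pieces not yet dropped (sum over which currently-grounded one goes next):
  1 to go: {5} 1
  2 to go: {4,5} 1
  3 to go: {2,4,5} 1  {3,4,5} 1
  4 to go: {0,2,4,5} 1  {1,3,4,5} 1  {2,3,4,5} 2
  if 0:b drops first: 3 orders
  if 1:u drops first: 3 orders
heap linearizations: 6

6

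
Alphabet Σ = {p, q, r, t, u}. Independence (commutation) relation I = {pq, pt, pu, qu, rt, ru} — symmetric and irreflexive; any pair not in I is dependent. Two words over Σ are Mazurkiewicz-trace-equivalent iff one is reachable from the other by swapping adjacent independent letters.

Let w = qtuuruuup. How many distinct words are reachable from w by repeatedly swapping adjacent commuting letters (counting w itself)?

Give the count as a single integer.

28

0(q) covers ∅
1(t) covers 0:q
2(u) covers 1:t
3(u) covers 2:u
4(r) covers 0:q
5(u) covers 3:u
6(u) covers 5:u
7(u) covers 6:u
8(p) covers 4:r
floor of heap: 0:q
completions by unplaced set U, small U first (add the entries for U minus each lowest piece of U):
  |U|=1: {7}:1  {8}:1
  |U|=2: {4,8}:1  {6,7}:1  {7,8}:2
  |U|=3: {4,7,8}:3  {5,6,7}:1  {6,7,8}:3
  |U|=4: {3,5,6,7}:1  {4,6,7,8}:6  {5,6,7,8}:4
  |U|=5: {2,3,5,6,7}:1  {3,5,6,7,8}:5  {4,5,6,7,8}:10
  |U|=6: {1,2,3,5,6,7}:1  {2,3,5,6,7,8}:6  {3,4,5,6,7,8}:15
  |U|=7: {1,2,3,5,6,7,8}:7  {2,3,4,5,6,7,8}:21
  start at 0(q): 28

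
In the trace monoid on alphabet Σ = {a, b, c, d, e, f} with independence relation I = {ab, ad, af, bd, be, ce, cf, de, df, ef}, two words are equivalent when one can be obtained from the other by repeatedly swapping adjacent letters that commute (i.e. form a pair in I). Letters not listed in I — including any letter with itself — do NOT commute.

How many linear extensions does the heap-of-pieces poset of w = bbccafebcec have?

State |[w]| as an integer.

piece 0:b — minimal
piece 1:b rests on {0:b}
piece 2:c rests on {1:b}
piece 3:c rests on {2:c}
piece 4:a rests on {3:c}
piece 5:f rests on {1:b}
piece 6:e rests on {4:a}
piece 7:b rests on {3:c, 5:f}
piece 8:c rests on {4:a, 7:b}
piece 9:e rests on {6:e}
piece 10:c rests on {8:c}
minimal pieces: {0:b}
ways to finish when only these pieces remain (= sum over removing one remaining piece with nothing left below it):
  1 left: {9}→1  {10}→1
  2 left: {6,9}→1  {8,10}→1  {9,10}→2
  3 left: {6,9,10}→3  {7,8,10}→1  {8,9,10}→3
  4 left: {5,7,8,10}→1  {6,8,9,10}→6  {7,8,9,10}→4
  5 left: {4,6,8,9,10}→6  {5,7,8,9,10}→5  {6,7,8,9,10}→10
  6 left: {4,6,7,8,9,10}→16  {5,6,7,8,9,10}→15
  7 left: {3,4,6,7,8,9,10}→16  {4,5,6,7,8,9,10}→31
  8 left: {2,3,4,6,7,8,9,10}→16  {3,4,5,6,7,8,9,10}→47
  9 left: {2,3,4,5,6,7,8,9,10}→63
  placing 0:b first → 63 extensions

63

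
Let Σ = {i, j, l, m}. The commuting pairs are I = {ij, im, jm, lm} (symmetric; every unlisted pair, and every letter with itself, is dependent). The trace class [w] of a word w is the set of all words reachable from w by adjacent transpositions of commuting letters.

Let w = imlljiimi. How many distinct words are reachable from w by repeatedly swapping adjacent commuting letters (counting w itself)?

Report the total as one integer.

144

0(i) covers ∅
1(m) covers ∅
2(l) covers 0:i
3(l) covers 2:l
4(j) covers 3:l
5(i) covers 3:l
6(i) covers 5:i
7(m) covers 1:m
8(i) covers 6:i
floor of heap: 0:i, 1:m
completions by unplaced set U, small U first (add the entries for U minus each lowest piece of U):
  |U|=1: {4}:1  {7}:1  {8}:1
  |U|=2: {1,7}:1  {4,7}:2  {4,8}:2  {6,8}:1  {7,8}:2
  |U|=3: {1,4,7}:3  {1,7,8}:3  {4,6,8}:3  {4,7,8}:6  {5,6,8}:1  {6,7,8}:3
  |U|=4: {1,4,7,8}:12  {1,6,7,8}:6  {4,5,6,8}:4  {4,6,7,8}:12  {5,6,7,8}:4
  |U|=5: {1,4,6,7,8}:30  {1,5,6,7,8}:10  {3,4,5,6,8}:4  {4,5,6,7,8}:20
  |U|=6: {1,4,5,6,7,8}:60  {2,3,4,5,6,8}:4  {3,4,5,6,7,8}:24
  |U|=7: {0,2,3,4,5,6,8}:4  {1,3,4,5,6,7,8}:84  {2,3,4,5,6,7,8}:28
  start at 0(i): 112
  start at 1(m): 32
sum over floor = 144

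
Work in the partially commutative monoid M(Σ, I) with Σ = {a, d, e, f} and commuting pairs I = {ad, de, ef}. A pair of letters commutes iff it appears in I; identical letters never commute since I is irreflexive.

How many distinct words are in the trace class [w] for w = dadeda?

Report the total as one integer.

20

#0=d has no predecessor
#1=a has no predecessor
#2=d depends on [0:d]
#3=e depends on [1:a]
#4=d depends on [2:d]
#5=a depends on [3:e]
sources: [0:d, 1:a]
N(rest) = Σ N(rest − s) over sources s of rest; N(one piece) = 1:
  size 1 → [4]=1  [5]=1
  size 2 → [2,4]=1  [3,5]=1  [4,5]=2
  size 3 → [0,2,4]=1  [1,3,5]=1  [2,4,5]=3  [3,4,5]=3
  size 4 → [0,2,4,5]=4  [1,3,4,5]=4  [2,3,4,5]=6
  first=0(d) contributes 10
  first=1(a) contributes 10
|[w]| = 20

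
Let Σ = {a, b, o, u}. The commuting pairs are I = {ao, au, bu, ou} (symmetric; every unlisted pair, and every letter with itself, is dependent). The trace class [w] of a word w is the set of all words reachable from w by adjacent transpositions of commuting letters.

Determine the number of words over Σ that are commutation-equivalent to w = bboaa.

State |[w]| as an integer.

drop 0:b onto floor
drop 1:b onto {0:b}
drop 2:o onto {1:b}
drop 3:a onto {1:b}
drop 4:a onto {3:a}
ground layer = {0:b}
drop-orders for the pieces not yet dropped (sum over which currently-grounded one goes next):
  1 to go: {2} 1  {4} 1
  2 to go: {2,4} 2  {3,4} 1
  3 to go: {2,3,4} 3
  if 0:b drops first: 3 orders

3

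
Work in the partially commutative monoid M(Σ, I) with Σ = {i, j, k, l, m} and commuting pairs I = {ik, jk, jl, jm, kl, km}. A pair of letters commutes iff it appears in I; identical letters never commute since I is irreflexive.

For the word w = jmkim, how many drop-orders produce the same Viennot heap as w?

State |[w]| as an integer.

0(j) covers ∅
1(m) covers ∅
2(k) covers ∅
3(i) covers 0:j, 1:m
4(m) covers 3:i
floor of heap: 0:j, 1:m, 2:k
completions by unplaced set U, small U first (add the entries for U minus each lowest piece of U):
  |U|=1: {2}:1  {4}:1
  |U|=2: {2,4}:2  {3,4}:1
  |U|=3: {0,3,4}:1  {1,3,4}:1  {2,3,4}:3
  start at 0(j): 4
  start at 1(m): 4
  start at 2(k): 2
sum over floor = 10

10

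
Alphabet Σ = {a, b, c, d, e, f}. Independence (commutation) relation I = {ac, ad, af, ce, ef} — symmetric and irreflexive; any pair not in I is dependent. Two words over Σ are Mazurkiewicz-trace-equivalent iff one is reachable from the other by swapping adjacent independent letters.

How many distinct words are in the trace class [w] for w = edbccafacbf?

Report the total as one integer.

piece 0:e — minimal
piece 1:d rests on {0:e}
piece 2:b rests on {1:d}
piece 3:c rests on {2:b}
piece 4:c rests on {3:c}
piece 5:a rests on {2:b}
piece 6:f rests on {4:c}
piece 7:a rests on {5:a}
piece 8:c rests on {6:f}
piece 9:b rests on {7:a, 8:c}
piece 10:f rests on {9:b}
minimal pieces: {0:e}
ways to finish when only these pieces remain (= sum over removing one remaining piece with nothing left below it):
  1 left: {10}→1
  2 left: {9,10}→1
  3 left: {7,9,10}→1  {8,9,10}→1
  4 left: {5,7,9,10}→1  {6,8,9,10}→1  {7,8,9,10}→2
  5 left: {4,6,8,9,10}→1  {5,7,8,9,10}→3  {6,7,8,9,10}→3
  6 left: {3,4,6,8,9,10}→1  {4,6,7,8,9,10}→4  {5,6,7,8,9,10}→6
  7 left: {3,4,6,7,8,9,10}→5  {4,5,6,7,8,9,10}→10
  8 left: {3,4,5,6,7,8,9,10}→15
  9 left: {2,3,4,5,6,7,8,9,10}→15
  placing 0:e first → 15 extensions

15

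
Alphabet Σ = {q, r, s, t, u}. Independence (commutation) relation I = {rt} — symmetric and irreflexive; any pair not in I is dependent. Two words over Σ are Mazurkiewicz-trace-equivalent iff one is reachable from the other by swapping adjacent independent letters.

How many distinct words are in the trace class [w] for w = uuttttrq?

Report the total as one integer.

5

drop 0:u onto floor
drop 1:u onto {0:u}
drop 2:t onto {1:u}
drop 3:t onto {2:t}
drop 4:t onto {3:t}
drop 5:t onto {4:t}
drop 6:r onto {1:u}
drop 7:q onto {5:t, 6:r}
ground layer = {0:u}
drop-orders for the pieces not yet dropped (sum over which currently-grounded one goes next):
  1 to go: {7} 1
  2 to go: {5,7} 1  {6,7} 1
  3 to go: {4,5,7} 1  {5,6,7} 2
  4 to go: {3,4,5,7} 1  {4,5,6,7} 3
  5 to go: {2,3,4,5,7} 1  {3,4,5,6,7} 4
  6 to go: {2,3,4,5,6,7} 5
  if 0:u drops first: 5 orders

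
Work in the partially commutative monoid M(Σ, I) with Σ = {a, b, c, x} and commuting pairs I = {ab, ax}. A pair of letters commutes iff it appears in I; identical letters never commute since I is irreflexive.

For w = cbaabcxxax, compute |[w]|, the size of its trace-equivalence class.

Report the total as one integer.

0(c) covers ∅
1(b) covers 0:c
2(a) covers 0:c
3(a) covers 2:a
4(b) covers 1:b
5(c) covers 3:a, 4:b
6(x) covers 5:c
7(x) covers 6:x
8(a) covers 5:c
9(x) covers 7:x
floor of heap: 0:c
completions by unplaced set U, small U first (add the entries for U minus each lowest piece of U):
  |U|=1: {8}:1  {9}:1
  |U|=2: {7,9}:1  {8,9}:2
  |U|=3: {6,7,9}:1  {7,8,9}:3
  |U|=4: {6,7,8,9}:4
  |U|=5: {5,6,7,8,9}:4
  |U|=6: {3,5,6,7,8,9}:4  {4,5,6,7,8,9}:4
  |U|=7: {1,4,5,6,7,8,9}:4  {2,3,5,6,7,8,9}:4  {3,4,5,6,7,8,9}:8
  |U|=8: {1,3,4,5,6,7,8,9}:12  {2,3,4,5,6,7,8,9}:12
  start at 0(c): 24

24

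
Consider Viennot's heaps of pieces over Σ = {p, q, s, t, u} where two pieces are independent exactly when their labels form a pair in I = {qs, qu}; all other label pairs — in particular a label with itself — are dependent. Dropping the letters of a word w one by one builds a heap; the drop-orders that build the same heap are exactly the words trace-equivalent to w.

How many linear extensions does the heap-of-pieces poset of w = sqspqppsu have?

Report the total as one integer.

3

piece 0:s — minimal
piece 1:q — minimal
piece 2:s rests on {0:s}
piece 3:p rests on {1:q, 2:s}
piece 4:q rests on {3:p}
piece 5:p rests on {4:q}
piece 6:p rests on {5:p}
piece 7:s rests on {6:p}
piece 8:u rests on {7:s}
minimal pieces: {0:s, 1:q}
ways to finish when only these pieces remain (= sum over removing one remaining piece with nothing left below it):
  1 left: {8}→1
  2 left: {7,8}→1
  3 left: {6,7,8}→1
  4 left: {5,6,7,8}→1
  5 left: {4,5,6,7,8}→1
  6 left: {3,4,5,6,7,8}→1
  7 left: {1,3,4,5,6,7,8}→1  {2,3,4,5,6,7,8}→1
  placing 0:s first → 2 extensions
  placing 1:q first → 1 extensions
total linear extensions = 3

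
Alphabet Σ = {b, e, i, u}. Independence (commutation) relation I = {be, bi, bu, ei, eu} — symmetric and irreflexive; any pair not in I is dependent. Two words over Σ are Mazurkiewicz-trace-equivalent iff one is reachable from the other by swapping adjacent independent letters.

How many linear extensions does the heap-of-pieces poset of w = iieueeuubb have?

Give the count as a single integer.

2520

drop 0:i onto floor
drop 1:i onto {0:i}
drop 2:e onto floor
drop 3:u onto {1:i}
drop 4:e onto {2:e}
drop 5:e onto {4:e}
drop 6:u onto {3:u}
drop 7:u onto {6:u}
drop 8:b onto floor
drop 9:b onto {8:b}
ground layer = {0:i, 2:e, 8:b}
drop-orders for the pieces not yet dropped (sum over which currently-grounded one goes next):
  1 to go: {5} 1  {7} 1  {9} 1
  2 to go: {4,5} 1  {5,7} 2  {5,9} 2  {6,7} 1  {7,9} 2  {8,9} 1
  3 to go: {2,4,5} 1  {3,6,7} 1  {4,5,7} 3  {4,5,9} 3  {5,6,7} 3  {5,7,9} 6  {5,8,9} 3  {6,7,9} 3  {7,8,9} 3
  4 to go: {1,3,6,7} 1  {2,4,5,7} 4  {2,4,5,9} 4  {3,5,6,7} 4  {3,6,7,9} 4  {4,5,6,7} 6  {4,5,7,9} 12  {4,5,8,9} 6  {5,6,7,9} 12  {5,7,8,9} 12  {6,7,8,9} 6
  5 to go: {0,1,3,6,7} 1  {1,3,5,6,7} 5  {1,3,6,7,9} 5  {2,4,5,6,7} 10  {2,4,5,7,9} 20  {2,4,5,8,9} 10  {3,4,5,6,7} 10  {3,5,6,7,9} 20  {3,6,7,8,9} 10  {4,5,6,7,9} 30  {4,5,7,8,9} 30  {5,6,7,8,9} 30
  6 to go: {0,1,3,5,6,7} 6  {0,1,3,6,7,9} 6  {1,3,4,5,6,7} 15  {1,3,5,6,7,9} 30  {1,3,6,7,8,9} 15  {2,3,4,5,6,7} 20  {2,4,5,6,7,9} 60  {2,4,5,7,8,9} 60  {3,4,5,6,7,9} 60  {3,5,6,7,8,9} 60  {4,5,6,7,8,9} 90
  7 to go: {0,1,3,4,5,6,7} 21  {0,1,3,5,6,7,9} 42  {0,1,3,6,7,8,9} 21  {1,2,3,4,5,6,7} 35  {1,3,4,5,6,7,9} 105  {1,3,5,6,7,8,9} 105  {2,3,4,5,6,7,9} 140  {2,4,5,6,7,8,9} 210  {3,4,5,6,7,8,9} 210
  8 to go: {0,1,2,3,4,5,6,7} 56  {0,1,3,4,5,6,7,9} 168  {0,1,3,5,6,7,8,9} 168  {1,2,3,4,5,6,7,9} 280  {1,3,4,5,6,7,8,9} 420  {2,3,4,5,6,7,8,9} 560
  if 0:i drops first: 1260 orders
  if 2:e drops first: 756 orders
  if 8:b drops first: 504 orders
heap linearizations: 2520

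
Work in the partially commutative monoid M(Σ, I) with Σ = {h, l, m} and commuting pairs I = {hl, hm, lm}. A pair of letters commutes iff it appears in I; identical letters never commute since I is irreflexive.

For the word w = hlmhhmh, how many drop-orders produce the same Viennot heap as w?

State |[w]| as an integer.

#0=h has no predecessor
#1=l has no predecessor
#2=m has no predecessor
#3=h depends on [0:h]
#4=h depends on [3:h]
#5=m depends on [2:m]
#6=h depends on [4:h]
sources: [0:h, 1:l, 2:m]
N(rest) = Σ N(rest − s) over sources s of rest; N(one piece) = 1:
  size 1 → [1]=1  [5]=1  [6]=1
  size 2 → [1,5]=2  [1,6]=2  [2,5]=1  [4,6]=1  [5,6]=2
  size 3 → [1,2,5]=3  [1,4,6]=3  [1,5,6]=6  [2,5,6]=3  [3,4,6]=1  [4,5,6]=3
  size 4 → [0,3,4,6]=1  [1,2,5,6]=12  [1,3,4,6]=4  [1,4,5,6]=12  [2,4,5,6]=6  [3,4,5,6]=4
  size 5 → [0,1,3,4,6]=5  [0,3,4,5,6]=5  [1,2,4,5,6]=30  [1,3,4,5,6]=20  [2,3,4,5,6]=10
  first=0(h) contributes 60
  first=1(l) contributes 15
  first=2(m) contributes 30
|[w]| = 105

105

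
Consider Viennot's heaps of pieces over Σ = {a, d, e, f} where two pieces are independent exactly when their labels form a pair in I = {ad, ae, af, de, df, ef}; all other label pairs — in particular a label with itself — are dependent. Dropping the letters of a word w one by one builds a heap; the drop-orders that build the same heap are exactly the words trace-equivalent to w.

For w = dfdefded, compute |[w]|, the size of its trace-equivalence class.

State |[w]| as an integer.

420

drop 0:d onto floor
drop 1:f onto floor
drop 2:d onto {0:d}
drop 3:e onto floor
drop 4:f onto {1:f}
drop 5:d onto {2:d}
drop 6:e onto {3:e}
drop 7:d onto {5:d}
ground layer = {0:d, 1:f, 3:e}
drop-orders for the pieces not yet dropped (sum over which currently-grounded one goes next):
  1 to go: {4} 1  {6} 1  {7} 1
  2 to go: {1,4} 1  {3,6} 1  {4,6} 2  {4,7} 2  {5,7} 1  {6,7} 2
  3 to go: {1,4,6} 3  {1,4,7} 3  {2,5,7} 1  {3,4,6} 3  {3,6,7} 3  {4,5,7} 3  {4,6,7} 6  {5,6,7} 3
  4 to go: {0,2,5,7} 1  {1,3,4,6} 6  {1,4,5,7} 6  {1,4,6,7} 12  {2,4,5,7} 4  {2,5,6,7} 4  {3,4,6,7} 12  {3,5,6,7} 6  {4,5,6,7} 12
  5 to go: {0,2,4,5,7} 5  {0,2,5,6,7} 5  {1,2,4,5,7} 10  {1,3,4,6,7} 30  {1,4,5,6,7} 30  {2,3,5,6,7} 10  {2,4,5,6,7} 20  {3,4,5,6,7} 30
  6 to go: {0,1,2,4,5,7} 15  {0,2,3,5,6,7} 15  {0,2,4,5,6,7} 30  {1,2,4,5,6,7} 60  {1,3,4,5,6,7} 90  {2,3,4,5,6,7} 60
  if 0:d drops first: 210 orders
  if 1:f drops first: 105 orders
  if 3:e drops first: 105 orders
heap linearizations: 420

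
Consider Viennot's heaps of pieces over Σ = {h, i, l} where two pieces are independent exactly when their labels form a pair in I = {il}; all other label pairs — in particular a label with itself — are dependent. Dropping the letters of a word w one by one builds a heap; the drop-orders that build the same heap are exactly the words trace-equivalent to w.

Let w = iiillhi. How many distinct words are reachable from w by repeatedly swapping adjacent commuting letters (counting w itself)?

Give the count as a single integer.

piece 0:i — minimal
piece 1:i rests on {0:i}
piece 2:i rests on {1:i}
piece 3:l — minimal
piece 4:l rests on {3:l}
piece 5:h rests on {2:i, 4:l}
piece 6:i rests on {5:h}
minimal pieces: {0:i, 3:l}
ways to finish when only these pieces remain (= sum over removing one remaining piece with nothing left below it):
  1 left: {6}→1
  2 left: {5,6}→1
  3 left: {2,5,6}→1  {4,5,6}→1
  4 left: {1,2,5,6}→1  {2,4,5,6}→2  {3,4,5,6}→1
  5 left: {0,1,2,5,6}→1  {1,2,4,5,6}→3  {2,3,4,5,6}→3
  placing 0:i first → 6 extensions
  placing 3:l first → 4 extensions
total linear extensions = 10

10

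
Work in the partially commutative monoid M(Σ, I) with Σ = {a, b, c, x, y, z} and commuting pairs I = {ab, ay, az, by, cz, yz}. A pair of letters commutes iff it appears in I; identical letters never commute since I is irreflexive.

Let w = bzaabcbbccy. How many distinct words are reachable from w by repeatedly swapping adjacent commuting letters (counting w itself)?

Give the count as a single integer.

#0=b has no predecessor
#1=z depends on [0:b]
#2=a has no predecessor
#3=a depends on [2:a]
#4=b depends on [1:z]
#5=c depends on [3:a, 4:b]
#6=b depends on [5:c]
#7=b depends on [6:b]
#8=c depends on [7:b]
#9=c depends on [8:c]
#10=y depends on [9:c]
sources: [0:b, 2:a]
N(rest) = Σ N(rest − s) over sources s of rest; N(one piece) = 1:
  size 1 → [10]=1
  size 2 → [9,10]=1
  size 3 → [8,9,10]=1
  size 4 → [7,8,9,10]=1
  size 5 → [6,7,8,9,10]=1
  size 6 → [5,6,7,8,9,10]=1
  size 7 → [3,5,6,7,8,9,10]=1  [4,5,6,7,8,9,10]=1
  size 8 → [1,4,5,6,7,8,9,10]=1  [2,3,5,6,7,8,9,10]=1  [3,4,5,6,7,8,9,10]=2
  size 9 → [0,1,4,5,6,7,8,9,10]=1  [1,3,4,5,6,7,8,9,10]=3  [2,3,4,5,6,7,8,9,10]=3
  first=0(b) contributes 6
  first=2(a) contributes 4
|[w]| = 10

10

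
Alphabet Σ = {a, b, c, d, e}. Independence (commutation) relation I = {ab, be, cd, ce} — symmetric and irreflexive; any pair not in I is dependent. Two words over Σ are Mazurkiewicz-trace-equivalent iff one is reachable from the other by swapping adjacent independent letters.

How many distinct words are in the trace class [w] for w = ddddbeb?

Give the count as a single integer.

0(d) covers ∅
1(d) covers 0:d
2(d) covers 1:d
3(d) covers 2:d
4(b) covers 3:d
5(e) covers 3:d
6(b) covers 4:b
floor of heap: 0:d
completions by unplaced set U, small U first (add the entries for U minus each lowest piece of U):
  |U|=1: {5}:1  {6}:1
  |U|=2: {4,6}:1  {5,6}:2
  |U|=3: {4,5,6}:3
  |U|=4: {3,4,5,6}:3
  |U|=5: {2,3,4,5,6}:3
  start at 0(d): 3

3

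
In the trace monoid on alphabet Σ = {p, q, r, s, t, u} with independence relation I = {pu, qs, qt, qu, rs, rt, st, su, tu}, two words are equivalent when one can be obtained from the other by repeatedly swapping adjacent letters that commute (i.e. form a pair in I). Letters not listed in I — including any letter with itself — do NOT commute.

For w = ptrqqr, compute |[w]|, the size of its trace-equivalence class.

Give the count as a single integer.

drop 0:p onto floor
drop 1:t onto {0:p}
drop 2:r onto {0:p}
drop 3:q onto {2:r}
drop 4:q onto {3:q}
drop 5:r onto {4:q}
ground layer = {0:p}
drop-orders for the pieces not yet dropped (sum over which currently-grounded one goes next):
  1 to go: {1} 1  {5} 1
  2 to go: {1,5} 2  {4,5} 1
  3 to go: {1,4,5} 3  {3,4,5} 1
  4 to go: {1,3,4,5} 4  {2,3,4,5} 1
  if 0:p drops first: 5 orders

5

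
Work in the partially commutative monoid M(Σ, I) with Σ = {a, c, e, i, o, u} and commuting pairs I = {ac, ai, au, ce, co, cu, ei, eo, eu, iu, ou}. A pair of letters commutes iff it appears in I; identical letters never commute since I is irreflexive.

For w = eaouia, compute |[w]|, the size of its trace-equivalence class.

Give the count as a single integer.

12

0(e) covers ∅
1(a) covers 0:e
2(o) covers 1:a
3(u) covers ∅
4(i) covers 2:o
5(a) covers 2:o
floor of heap: 0:e, 3:u
completions by unplaced set U, small U first (add the entries for U minus each lowest piece of U):
  |U|=1: {3}:1  {4}:1  {5}:1
  |U|=2: {3,4}:2  {3,5}:2  {4,5}:2
  |U|=3: {2,4,5}:2  {3,4,5}:6
  |U|=4: {1,2,4,5}:2  {2,3,4,5}:8
  start at 0(e): 10
  start at 3(u): 2
sum over floor = 12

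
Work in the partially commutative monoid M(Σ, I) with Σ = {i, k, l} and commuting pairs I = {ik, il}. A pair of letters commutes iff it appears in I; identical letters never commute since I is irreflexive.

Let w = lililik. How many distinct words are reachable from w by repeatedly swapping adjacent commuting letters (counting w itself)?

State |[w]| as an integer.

#0=l has no predecessor
#1=i has no predecessor
#2=l depends on [0:l]
#3=i depends on [1:i]
#4=l depends on [2:l]
#5=i depends on [3:i]
#6=k depends on [4:l]
sources: [0:l, 1:i]
N(rest) = Σ N(rest − s) over sources s of rest; N(one piece) = 1:
  size 1 → [5]=1  [6]=1
  size 2 → [3,5]=1  [4,6]=1  [5,6]=2
  size 3 → [1,3,5]=1  [2,4,6]=1  [3,5,6]=3  [4,5,6]=3
  size 4 → [0,2,4,6]=1  [1,3,5,6]=4  [2,4,5,6]=4  [3,4,5,6]=6
  size 5 → [0,2,4,5,6]=5  [1,3,4,5,6]=10  [2,3,4,5,6]=10
  first=0(l) contributes 20
  first=1(i) contributes 15
|[w]| = 35

35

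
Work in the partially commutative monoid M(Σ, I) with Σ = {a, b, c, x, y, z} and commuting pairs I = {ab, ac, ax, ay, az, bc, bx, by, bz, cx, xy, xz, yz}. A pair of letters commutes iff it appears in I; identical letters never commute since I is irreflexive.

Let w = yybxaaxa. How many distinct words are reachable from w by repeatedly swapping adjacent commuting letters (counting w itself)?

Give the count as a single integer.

piece 0:y — minimal
piece 1:y rests on {0:y}
piece 2:b — minimal
piece 3:x — minimal
piece 4:a — minimal
piece 5:a rests on {4:a}
piece 6:x rests on {3:x}
piece 7:a rests on {5:a}
minimal pieces: {0:y, 2:b, 3:x, 4:a}
ways to finish when only these pieces remain (= sum over removing one remaining piece with nothing left below it):
  1 left: {1}→1  {2}→1  {6}→1  {7}→1
  2 left: {0,1}→1  {1,2}→2  {1,6}→2  {1,7}→2  {2,6}→2  {2,7}→2  {3,6}→1  {5,7}→1  {6,7}→2
  3 left: {0,1,2}→3  {0,1,6}→3  {0,1,7}→3  {1,2,6}→6  {1,2,7}→6  {1,3,6}→3  {1,5,7}→3  {1,6,7}→6  {2,3,6}→3  {2,5,7}→3  {2,6,7}→6  {3,6,7}→3  {4,5,7}→1  {5,6,7}→3
  4 left: {0,1,2,6}→12  {0,1,2,7}→12  {0,1,3,6}→6  {0,1,5,7}→6  {0,1,6,7}→12  {1,2,3,6}→12  {1,2,5,7}→12  {1,2,6,7}→24  {1,3,6,7}→12  {1,4,5,7}→4  {1,5,6,7}→12  {2,3,6,7}→12  {2,4,5,7}→4  {2,5,6,7}→12  {3,5,6,7}→6  {4,5,6,7}→4
  5 left: {0,1,2,3,6}→30  {0,1,2,5,7}→30  {0,1,2,6,7}→60  {0,1,3,6,7}→30  {0,1,4,5,7}→10  {0,1,5,6,7}→30  {1,2,3,6,7}→60  {1,2,4,5,7}→20  {1,2,5,6,7}→60  {1,3,5,6,7}→30  {1,4,5,6,7}→20  {2,3,5,6,7}→30  {2,4,5,6,7}→20  {3,4,5,6,7}→10
  6 left: {0,1,2,3,6,7}→180  {0,1,2,4,5,7}→60  {0,1,2,5,6,7}→180  {0,1,3,5,6,7}→90  {0,1,4,5,6,7}→60  {1,2,3,5,6,7}→180  {1,2,4,5,6,7}→120  {1,3,4,5,6,7}→60  {2,3,4,5,6,7}→60
  placing 0:y first → 420 extensions
  placing 2:b first → 210 extensions
  placing 3:x first → 420 extensions
  placing 4:a first → 630 extensions
total linear extensions = 1680

1680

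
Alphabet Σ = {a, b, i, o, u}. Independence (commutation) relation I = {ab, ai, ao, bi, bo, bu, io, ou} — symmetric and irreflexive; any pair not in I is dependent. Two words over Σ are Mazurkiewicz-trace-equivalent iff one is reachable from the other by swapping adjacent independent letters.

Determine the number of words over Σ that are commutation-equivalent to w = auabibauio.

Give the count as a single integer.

piece 0:a — minimal
piece 1:u rests on {0:a}
piece 2:a rests on {1:u}
piece 3:b — minimal
piece 4:i rests on {1:u}
piece 5:b rests on {3:b}
piece 6:a rests on {2:a}
piece 7:u rests on {4:i, 6:a}
piece 8:i rests on {7:u}
piece 9:o — minimal
minimal pieces: {0:a, 3:b, 9:o}
ways to finish when only these pieces remain (= sum over removing one remaining piece with nothing left below it):
  1 left: {5}→1  {8}→1  {9}→1
  2 left: {3,5}→1  {5,8}→2  {5,9}→2  {7,8}→1  {8,9}→2
  3 left: {3,5,8}→3  {3,5,9}→3  {4,7,8}→1  {5,7,8}→3  {5,8,9}→6  {6,7,8}→1  {7,8,9}→3
  4 left: {2,6,7,8}→1  {3,5,7,8}→6  {3,5,8,9}→12  {4,5,7,8}→4  {4,6,7,8}→2  {4,7,8,9}→4  {5,6,7,8}→4  {5,7,8,9}→12  {6,7,8,9}→4
  5 left: {2,4,6,7,8}→3  {2,5,6,7,8}→5  {2,6,7,8,9}→5  {3,4,5,7,8}→10  {3,5,6,7,8}→10  {3,5,7,8,9}→30  {4,5,6,7,8}→10  {4,5,7,8,9}→20  {4,6,7,8,9}→10  {5,6,7,8,9}→20
  6 left: {1,2,4,6,7,8}→3  {2,3,5,6,7,8}→15  {2,4,5,6,7,8}→18  {2,4,6,7,8,9}→18  {2,5,6,7,8,9}→30  {3,4,5,6,7,8}→30  {3,4,5,7,8,9}→60  {3,5,6,7,8,9}→60  {4,5,6,7,8,9}→60
  7 left: {0,1,2,4,6,7,8}→3  {1,2,4,5,6,7,8}→21  {1,2,4,6,7,8,9}→21  {2,3,4,5,6,7,8}→63  {2,3,5,6,7,8,9}→105  {2,4,5,6,7,8,9}→126  {3,4,5,6,7,8,9}→210
  8 left: {0,1,2,4,5,6,7,8}→24  {0,1,2,4,6,7,8,9}→24  {1,2,3,4,5,6,7,8}→84  {1,2,4,5,6,7,8,9}→168  {2,3,4,5,6,7,8,9}→504
  placing 0:a first → 756 extensions
  placing 3:b first → 216 extensions
  placing 9:o first → 108 extensions
total linear extensions = 1080

1080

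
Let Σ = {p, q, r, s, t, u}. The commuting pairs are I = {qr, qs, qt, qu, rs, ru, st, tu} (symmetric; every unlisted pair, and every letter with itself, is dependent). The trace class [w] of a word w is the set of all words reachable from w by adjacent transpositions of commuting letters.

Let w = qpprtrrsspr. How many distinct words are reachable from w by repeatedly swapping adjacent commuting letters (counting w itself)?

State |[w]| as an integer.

15

piece 0:q — minimal
piece 1:p rests on {0:q}
piece 2:p rests on {1:p}
piece 3:r rests on {2:p}
piece 4:t rests on {3:r}
piece 5:r rests on {4:t}
piece 6:r rests on {5:r}
piece 7:s rests on {2:p}
piece 8:s rests on {7:s}
piece 9:p rests on {6:r, 8:s}
piece 10:r rests on {9:p}
minimal pieces: {0:q}
ways to finish when only these pieces remain (= sum over removing one remaining piece with nothing left below it):
  1 left: {10}→1
  2 left: {9,10}→1
  3 left: {6,9,10}→1  {8,9,10}→1
  4 left: {5,6,9,10}→1  {6,8,9,10}→2  {7,8,9,10}→1
  5 left: {4,5,6,9,10}→1  {5,6,8,9,10}→3  {6,7,8,9,10}→3
  6 left: {3,4,5,6,9,10}→1  {4,5,6,8,9,10}→4  {5,6,7,8,9,10}→6
  7 left: {3,4,5,6,8,9,10}→5  {4,5,6,7,8,9,10}→10
  8 left: {3,4,5,6,7,8,9,10}→15
  9 left: {2,3,4,5,6,7,8,9,10}→15
  placing 0:q first → 15 extensions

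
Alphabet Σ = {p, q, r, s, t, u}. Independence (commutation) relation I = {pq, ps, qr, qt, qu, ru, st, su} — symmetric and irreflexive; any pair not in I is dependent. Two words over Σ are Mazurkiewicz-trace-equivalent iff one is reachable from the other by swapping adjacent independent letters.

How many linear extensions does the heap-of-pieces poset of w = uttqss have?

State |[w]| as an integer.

20

0(u) covers ∅
1(t) covers 0:u
2(t) covers 1:t
3(q) covers ∅
4(s) covers 3:q
5(s) covers 4:s
floor of heap: 0:u, 3:q
completions by unplaced set U, small U first (add the entries for U minus each lowest piece of U):
  |U|=1: {2}:1  {5}:1
  |U|=2: {1,2}:1  {2,5}:2  {4,5}:1
  |U|=3: {0,1,2}:1  {1,2,5}:3  {2,4,5}:3  {3,4,5}:1
  |U|=4: {0,1,2,5}:4  {1,2,4,5}:6  {2,3,4,5}:4
  start at 0(u): 10
  start at 3(q): 10
sum over floor = 20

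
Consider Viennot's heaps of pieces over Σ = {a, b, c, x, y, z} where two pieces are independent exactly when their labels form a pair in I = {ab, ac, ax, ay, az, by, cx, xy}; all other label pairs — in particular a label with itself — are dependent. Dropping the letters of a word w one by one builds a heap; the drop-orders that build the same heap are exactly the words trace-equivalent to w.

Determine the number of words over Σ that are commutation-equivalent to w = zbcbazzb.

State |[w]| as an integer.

8

0(z) covers ∅
1(b) covers 0:z
2(c) covers 1:b
3(b) covers 2:c
4(a) covers ∅
5(z) covers 3:b
6(z) covers 5:z
7(b) covers 6:z
floor of heap: 0:z, 4:a
completions by unplaced set U, small U first (add the entries for U minus each lowest piece of U):
  |U|=1: {4}:1  {7}:1
  |U|=2: {4,7}:2  {6,7}:1
  |U|=3: {4,6,7}:3  {5,6,7}:1
  |U|=4: {3,5,6,7}:1  {4,5,6,7}:4
  |U|=5: {2,3,5,6,7}:1  {3,4,5,6,7}:5
  |U|=6: {1,2,3,5,6,7}:1  {2,3,4,5,6,7}:6
  start at 0(z): 7
  start at 4(a): 1
sum over floor = 8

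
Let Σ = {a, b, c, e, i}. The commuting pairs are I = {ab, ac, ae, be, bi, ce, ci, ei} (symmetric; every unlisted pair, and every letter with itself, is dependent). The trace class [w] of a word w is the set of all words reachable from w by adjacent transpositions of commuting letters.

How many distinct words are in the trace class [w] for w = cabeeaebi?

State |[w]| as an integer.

0(c) covers ∅
1(a) covers ∅
2(b) covers 0:c
3(e) covers ∅
4(e) covers 3:e
5(a) covers 1:a
6(e) covers 4:e
7(b) covers 2:b
8(i) covers 5:a
floor of heap: 0:c, 1:a, 3:e
completions by unplaced set U, small U first (add the entries for U minus each lowest piece of U):
  |U|=1: {6}:1  {7}:1  {8}:1
  |U|=2: {2,7}:1  {4,6}:1  {5,8}:1  {6,7}:2  {6,8}:2  {7,8}:2
  |U|=3: {0,2,7}:1  {1,5,8}:1  {2,6,7}:3  {2,7,8}:3  {3,4,6}:1  {4,6,7}:3  {4,6,8}:3  {5,6,8}:3  {5,7,8}:3  {6,7,8}:6
  |U|=4: {0,2,6,7}:4  {0,2,7,8}:4  {1,5,6,8}:4  {1,5,7,8}:4  {2,4,6,7}:6  {2,5,7,8}:6  {2,6,7,8}:12  {3,4,6,7}:4  {3,4,6,8}:4  {4,5,6,8}:6  {4,6,7,8}:12  {5,6,7,8}:12
  |U|=5: {0,2,4,6,7}:10  {0,2,5,7,8}:10  {0,2,6,7,8}:20  {1,2,5,7,8}:10  {1,4,5,6,8}:10  {1,5,6,7,8}:20  {2,3,4,6,7}:10  {2,4,6,7,8}:30  {2,5,6,7,8}:30  {3,4,5,6,8}:10  {3,4,6,7,8}:20  {4,5,6,7,8}:30
  |U|=6: {0,1,2,5,7,8}:20  {0,2,3,4,6,7}:20  {0,2,4,6,7,8}:60  {0,2,5,6,7,8}:60  {1,2,5,6,7,8}:60  {1,3,4,5,6,8}:20  {1,4,5,6,7,8}:60  {2,3,4,6,7,8}:60  {2,4,5,6,7,8}:90  {3,4,5,6,7,8}:60
  |U|=7: {0,1,2,5,6,7,8}:140  {0,2,3,4,6,7,8}:140  {0,2,4,5,6,7,8}:210  {1,2,4,5,6,7,8}:210  {1,3,4,5,6,7,8}:140  {2,3,4,5,6,7,8}:210
  start at 0(c): 560
  start at 1(a): 560
  start at 3(e): 560
sum over floor = 1680

1680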